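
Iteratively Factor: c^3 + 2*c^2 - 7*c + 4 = (c - 1)*(c^2 + 3*c - 4) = (c - 1)*(c + 4)*(c - 1)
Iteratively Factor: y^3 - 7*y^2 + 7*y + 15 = (y - 5)*(y^2 - 2*y - 3) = (y - 5)*(y + 1)*(y - 3)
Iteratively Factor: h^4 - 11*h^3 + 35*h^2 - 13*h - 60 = (h - 3)*(h^3 - 8*h^2 + 11*h + 20) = (h - 5)*(h - 3)*(h^2 - 3*h - 4) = (h - 5)*(h - 3)*(h + 1)*(h - 4)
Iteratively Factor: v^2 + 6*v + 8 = (v + 4)*(v + 2)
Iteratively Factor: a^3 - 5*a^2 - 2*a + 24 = (a - 4)*(a^2 - a - 6) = (a - 4)*(a + 2)*(a - 3)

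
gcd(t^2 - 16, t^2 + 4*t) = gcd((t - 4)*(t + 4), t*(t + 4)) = t + 4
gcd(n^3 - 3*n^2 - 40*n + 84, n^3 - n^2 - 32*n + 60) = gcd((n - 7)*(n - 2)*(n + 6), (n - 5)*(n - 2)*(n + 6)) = n^2 + 4*n - 12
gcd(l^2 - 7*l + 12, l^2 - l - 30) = 1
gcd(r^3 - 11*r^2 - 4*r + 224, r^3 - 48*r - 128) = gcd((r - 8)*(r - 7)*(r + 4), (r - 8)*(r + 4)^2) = r^2 - 4*r - 32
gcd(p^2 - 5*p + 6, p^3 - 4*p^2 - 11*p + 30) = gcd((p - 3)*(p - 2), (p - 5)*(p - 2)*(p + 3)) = p - 2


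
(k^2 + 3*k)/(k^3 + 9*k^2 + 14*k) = (k + 3)/(k^2 + 9*k + 14)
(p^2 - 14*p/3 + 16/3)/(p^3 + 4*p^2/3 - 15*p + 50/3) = (3*p - 8)/(3*p^2 + 10*p - 25)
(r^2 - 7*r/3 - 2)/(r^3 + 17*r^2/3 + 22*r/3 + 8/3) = (r - 3)/(r^2 + 5*r + 4)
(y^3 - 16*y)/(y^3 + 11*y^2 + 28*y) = (y - 4)/(y + 7)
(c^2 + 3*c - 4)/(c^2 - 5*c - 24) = (-c^2 - 3*c + 4)/(-c^2 + 5*c + 24)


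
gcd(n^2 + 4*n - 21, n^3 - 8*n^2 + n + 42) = n - 3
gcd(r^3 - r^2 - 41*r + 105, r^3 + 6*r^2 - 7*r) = r + 7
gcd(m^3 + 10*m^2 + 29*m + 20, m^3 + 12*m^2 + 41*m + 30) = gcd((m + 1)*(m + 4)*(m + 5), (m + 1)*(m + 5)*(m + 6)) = m^2 + 6*m + 5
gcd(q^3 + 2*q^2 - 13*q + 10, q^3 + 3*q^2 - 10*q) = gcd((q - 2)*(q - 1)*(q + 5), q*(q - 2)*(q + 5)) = q^2 + 3*q - 10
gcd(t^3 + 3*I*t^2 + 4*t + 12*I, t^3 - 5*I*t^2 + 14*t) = t + 2*I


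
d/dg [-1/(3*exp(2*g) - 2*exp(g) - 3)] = (6*exp(g) - 2)*exp(g)/(-3*exp(2*g) + 2*exp(g) + 3)^2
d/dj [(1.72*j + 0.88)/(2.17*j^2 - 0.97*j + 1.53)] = (-3.7324*j^2 - 3.8192*j + 3.4852)/(4.7089*j^4 - 4.2098*j^3 + 7.5811*j^2 - 2.9682*j + 2.3409)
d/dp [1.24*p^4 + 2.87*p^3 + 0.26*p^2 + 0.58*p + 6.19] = 4.96*p^3 + 8.61*p^2 + 0.52*p + 0.58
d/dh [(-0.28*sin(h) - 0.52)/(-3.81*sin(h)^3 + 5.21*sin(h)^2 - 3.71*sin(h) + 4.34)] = (-2.1336*sin(h)^3 - 4.4848*sin(h)^2 + 5.4184*sin(h) - 3.1444)*cos(h)/(14.5161*sin(h)^6 - 39.7002*sin(h)^5 + 55.4143*sin(h)^4 - 71.729*sin(h)^3 + 58.9869*sin(h)^2 - 32.2028*sin(h) + 18.8356)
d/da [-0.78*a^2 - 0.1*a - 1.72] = -1.56*a - 0.1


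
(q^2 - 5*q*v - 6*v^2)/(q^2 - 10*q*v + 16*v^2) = (q^2 - 5*q*v - 6*v^2)/(q^2 - 10*q*v + 16*v^2)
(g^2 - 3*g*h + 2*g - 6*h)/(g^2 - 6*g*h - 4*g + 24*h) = (g^2 - 3*g*h + 2*g - 6*h)/(g^2 - 6*g*h - 4*g + 24*h)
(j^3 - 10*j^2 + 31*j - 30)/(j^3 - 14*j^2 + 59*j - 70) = (j - 3)/(j - 7)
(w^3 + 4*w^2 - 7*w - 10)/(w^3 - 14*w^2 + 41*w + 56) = (w^2 + 3*w - 10)/(w^2 - 15*w + 56)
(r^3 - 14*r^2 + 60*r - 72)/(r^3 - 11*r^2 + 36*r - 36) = (r - 6)/(r - 3)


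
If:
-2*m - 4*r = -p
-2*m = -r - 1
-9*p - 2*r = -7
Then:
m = 45/94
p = 37/47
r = -2/47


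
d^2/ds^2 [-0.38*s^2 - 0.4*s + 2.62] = -0.760000000000000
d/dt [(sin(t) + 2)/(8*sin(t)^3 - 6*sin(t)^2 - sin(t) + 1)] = (-16*sin(t)^3 - 42*sin(t)^2 + 24*sin(t) + 3)*cos(t)/(8*sin(t)^3 - 6*sin(t)^2 - sin(t) + 1)^2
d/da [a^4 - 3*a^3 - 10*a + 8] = 4*a^3 - 9*a^2 - 10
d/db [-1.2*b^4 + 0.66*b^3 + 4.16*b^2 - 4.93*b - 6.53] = -4.8*b^3 + 1.98*b^2 + 8.32*b - 4.93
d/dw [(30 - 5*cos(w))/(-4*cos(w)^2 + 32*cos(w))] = 5*(sin(w) + 48*sin(w)/cos(w)^2 - 12*tan(w))/(4*(cos(w) - 8)^2)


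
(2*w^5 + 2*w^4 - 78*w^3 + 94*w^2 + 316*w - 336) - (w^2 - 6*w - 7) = 2*w^5 + 2*w^4 - 78*w^3 + 93*w^2 + 322*w - 329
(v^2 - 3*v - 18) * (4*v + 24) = 4*v^3 + 12*v^2 - 144*v - 432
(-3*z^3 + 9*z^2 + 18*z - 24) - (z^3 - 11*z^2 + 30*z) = -4*z^3 + 20*z^2 - 12*z - 24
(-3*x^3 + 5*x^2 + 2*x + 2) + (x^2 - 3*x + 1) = -3*x^3 + 6*x^2 - x + 3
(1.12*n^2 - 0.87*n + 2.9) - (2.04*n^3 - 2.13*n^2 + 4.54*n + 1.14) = -2.04*n^3 + 3.25*n^2 - 5.41*n + 1.76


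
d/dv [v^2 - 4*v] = 2*v - 4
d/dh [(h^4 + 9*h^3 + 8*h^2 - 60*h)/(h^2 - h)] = 2*(h^3 + 3*h^2 - 9*h + 26)/(h^2 - 2*h + 1)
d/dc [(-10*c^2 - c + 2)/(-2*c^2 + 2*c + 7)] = 11*(-2*c^2 - 12*c - 1)/(4*c^4 - 8*c^3 - 24*c^2 + 28*c + 49)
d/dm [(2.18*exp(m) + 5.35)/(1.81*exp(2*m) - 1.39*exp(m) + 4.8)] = (-3.9458*exp(2*m) - 19.367*exp(m) + 17.9005)*exp(m)/(3.2761*exp(4*m) - 5.0318*exp(3*m) + 19.3081*exp(2*m) - 13.344*exp(m) + 23.04)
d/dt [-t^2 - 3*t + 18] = -2*t - 3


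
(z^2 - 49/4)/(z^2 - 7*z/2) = (z + 7/2)/z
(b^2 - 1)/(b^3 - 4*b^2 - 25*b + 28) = (b + 1)/(b^2 - 3*b - 28)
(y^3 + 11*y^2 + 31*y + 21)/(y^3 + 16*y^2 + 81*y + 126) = (y + 1)/(y + 6)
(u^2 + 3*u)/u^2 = (u + 3)/u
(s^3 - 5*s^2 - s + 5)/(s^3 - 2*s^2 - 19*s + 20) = (s + 1)/(s + 4)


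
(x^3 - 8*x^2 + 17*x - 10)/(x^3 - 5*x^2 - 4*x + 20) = (x - 1)/(x + 2)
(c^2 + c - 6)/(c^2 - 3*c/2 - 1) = 2*(c + 3)/(2*c + 1)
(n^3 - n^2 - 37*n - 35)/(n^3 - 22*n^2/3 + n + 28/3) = 3*(n + 5)/(3*n - 4)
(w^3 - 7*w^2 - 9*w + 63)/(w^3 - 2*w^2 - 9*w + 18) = (w - 7)/(w - 2)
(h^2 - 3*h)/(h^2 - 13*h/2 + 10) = 2*h*(h - 3)/(2*h^2 - 13*h + 20)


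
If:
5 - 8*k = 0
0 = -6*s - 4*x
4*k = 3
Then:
No Solution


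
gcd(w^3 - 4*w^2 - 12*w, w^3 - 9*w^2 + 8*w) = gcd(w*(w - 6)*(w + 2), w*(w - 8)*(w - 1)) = w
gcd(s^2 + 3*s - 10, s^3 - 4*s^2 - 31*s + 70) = s^2 + 3*s - 10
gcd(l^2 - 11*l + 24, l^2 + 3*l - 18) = l - 3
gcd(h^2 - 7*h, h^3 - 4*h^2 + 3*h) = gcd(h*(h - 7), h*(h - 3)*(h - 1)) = h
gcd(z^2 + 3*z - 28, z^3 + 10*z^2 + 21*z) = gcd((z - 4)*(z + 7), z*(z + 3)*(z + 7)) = z + 7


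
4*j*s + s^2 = s*(4*j + s)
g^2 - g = g*(g - 1)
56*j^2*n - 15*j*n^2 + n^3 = n*(-8*j + n)*(-7*j + n)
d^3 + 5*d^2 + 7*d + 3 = (d + 1)^2*(d + 3)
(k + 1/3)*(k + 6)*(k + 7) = k^3 + 40*k^2/3 + 139*k/3 + 14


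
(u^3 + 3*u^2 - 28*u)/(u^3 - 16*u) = (u + 7)/(u + 4)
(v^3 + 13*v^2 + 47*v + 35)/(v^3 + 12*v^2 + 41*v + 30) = (v + 7)/(v + 6)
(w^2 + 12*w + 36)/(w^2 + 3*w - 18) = (w + 6)/(w - 3)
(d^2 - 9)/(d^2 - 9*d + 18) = (d + 3)/(d - 6)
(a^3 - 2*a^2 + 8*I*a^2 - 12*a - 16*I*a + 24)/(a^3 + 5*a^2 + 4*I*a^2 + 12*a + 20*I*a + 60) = (a^2 + 2*a*(-1 + I) - 4*I)/(a^2 + a*(5 - 2*I) - 10*I)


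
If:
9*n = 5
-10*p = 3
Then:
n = 5/9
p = -3/10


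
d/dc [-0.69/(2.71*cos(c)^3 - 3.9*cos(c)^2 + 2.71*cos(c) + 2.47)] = (-5.6097*cos(c)^2 + 5.382*cos(c) - 1.8699)*sin(c)/(2.71*cos(c)^3 - 3.9*cos(c)^2 + 2.71*cos(c) + 2.47)^2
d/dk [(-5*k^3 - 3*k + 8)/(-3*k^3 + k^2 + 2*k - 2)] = (-5*k^4 - 38*k^3 + 105*k^2 - 16*k - 10)/(9*k^6 - 6*k^5 - 11*k^4 + 16*k^3 - 8*k + 4)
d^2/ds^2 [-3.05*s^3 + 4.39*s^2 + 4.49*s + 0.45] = 8.78 - 18.3*s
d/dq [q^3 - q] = 3*q^2 - 1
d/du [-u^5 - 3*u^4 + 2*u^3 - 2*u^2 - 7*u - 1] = -5*u^4 - 12*u^3 + 6*u^2 - 4*u - 7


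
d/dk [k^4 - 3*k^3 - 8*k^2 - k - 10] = 4*k^3 - 9*k^2 - 16*k - 1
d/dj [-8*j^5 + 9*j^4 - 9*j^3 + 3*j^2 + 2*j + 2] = -40*j^4 + 36*j^3 - 27*j^2 + 6*j + 2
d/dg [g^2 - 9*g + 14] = 2*g - 9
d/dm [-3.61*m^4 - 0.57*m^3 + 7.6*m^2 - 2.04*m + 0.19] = -14.44*m^3 - 1.71*m^2 + 15.2*m - 2.04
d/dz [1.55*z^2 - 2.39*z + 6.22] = 3.1*z - 2.39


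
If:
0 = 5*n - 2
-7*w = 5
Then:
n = 2/5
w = -5/7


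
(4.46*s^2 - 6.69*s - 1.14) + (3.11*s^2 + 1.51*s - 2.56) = 7.57*s^2 - 5.18*s - 3.7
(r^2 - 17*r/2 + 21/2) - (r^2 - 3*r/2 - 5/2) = 13 - 7*r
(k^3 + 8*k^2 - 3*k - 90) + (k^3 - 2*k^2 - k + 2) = 2*k^3 + 6*k^2 - 4*k - 88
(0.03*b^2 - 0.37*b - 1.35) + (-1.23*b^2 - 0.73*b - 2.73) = -1.2*b^2 - 1.1*b - 4.08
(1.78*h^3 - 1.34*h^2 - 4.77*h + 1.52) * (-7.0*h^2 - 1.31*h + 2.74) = -12.46*h^5 + 7.0482*h^4 + 40.0226*h^3 - 8.0629*h^2 - 15.061*h + 4.1648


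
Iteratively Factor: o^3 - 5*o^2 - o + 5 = (o - 5)*(o^2 - 1) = (o - 5)*(o - 1)*(o + 1)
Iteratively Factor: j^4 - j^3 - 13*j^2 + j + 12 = (j + 3)*(j^3 - 4*j^2 - j + 4) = (j - 4)*(j + 3)*(j^2 - 1) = (j - 4)*(j + 1)*(j + 3)*(j - 1)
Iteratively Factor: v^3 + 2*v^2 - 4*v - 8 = (v + 2)*(v^2 - 4) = (v + 2)^2*(v - 2)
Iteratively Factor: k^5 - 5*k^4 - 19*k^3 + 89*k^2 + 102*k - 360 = (k + 3)*(k^4 - 8*k^3 + 5*k^2 + 74*k - 120) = (k - 2)*(k + 3)*(k^3 - 6*k^2 - 7*k + 60) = (k - 5)*(k - 2)*(k + 3)*(k^2 - k - 12) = (k - 5)*(k - 4)*(k - 2)*(k + 3)*(k + 3)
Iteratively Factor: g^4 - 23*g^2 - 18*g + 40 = (g - 5)*(g^3 + 5*g^2 + 2*g - 8) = (g - 5)*(g - 1)*(g^2 + 6*g + 8) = (g - 5)*(g - 1)*(g + 4)*(g + 2)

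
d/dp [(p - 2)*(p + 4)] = 2*p + 2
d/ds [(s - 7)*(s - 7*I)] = 2*s - 7 - 7*I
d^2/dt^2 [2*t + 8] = 0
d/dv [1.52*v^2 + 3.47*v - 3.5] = 3.04*v + 3.47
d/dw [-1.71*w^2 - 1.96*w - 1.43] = -3.42*w - 1.96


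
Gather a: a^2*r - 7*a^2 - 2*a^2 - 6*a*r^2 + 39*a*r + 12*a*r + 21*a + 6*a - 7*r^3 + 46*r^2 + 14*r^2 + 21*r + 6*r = a^2*(r - 9) + a*(-6*r^2 + 51*r + 27) - 7*r^3 + 60*r^2 + 27*r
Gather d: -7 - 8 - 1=-16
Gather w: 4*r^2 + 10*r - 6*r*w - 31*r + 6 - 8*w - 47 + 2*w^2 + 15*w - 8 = 4*r^2 - 21*r + 2*w^2 + w*(7 - 6*r) - 49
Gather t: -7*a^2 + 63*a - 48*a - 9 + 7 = -7*a^2 + 15*a - 2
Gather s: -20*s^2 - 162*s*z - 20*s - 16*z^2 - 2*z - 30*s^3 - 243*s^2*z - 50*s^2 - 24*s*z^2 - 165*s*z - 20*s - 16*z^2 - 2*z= -30*s^3 + s^2*(-243*z - 70) + s*(-24*z^2 - 327*z - 40) - 32*z^2 - 4*z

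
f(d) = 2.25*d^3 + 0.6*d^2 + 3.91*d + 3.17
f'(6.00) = 254.11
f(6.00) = 534.23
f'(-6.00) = 239.71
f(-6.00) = -484.69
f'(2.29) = 42.06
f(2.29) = 42.29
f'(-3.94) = 103.97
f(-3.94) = -140.54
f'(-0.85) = 7.77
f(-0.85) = -1.10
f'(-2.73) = 50.94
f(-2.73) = -48.81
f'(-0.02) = 3.89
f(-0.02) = 3.09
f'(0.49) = 6.12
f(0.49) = 5.49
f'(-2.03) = 29.29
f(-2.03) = -21.12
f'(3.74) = 102.81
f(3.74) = 143.89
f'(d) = 6.75*d^2 + 1.2*d + 3.91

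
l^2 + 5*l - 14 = (l - 2)*(l + 7)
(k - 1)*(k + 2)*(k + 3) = k^3 + 4*k^2 + k - 6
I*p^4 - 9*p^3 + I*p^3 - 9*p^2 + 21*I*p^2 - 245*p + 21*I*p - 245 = (p - 5*I)*(p + 7*I)^2*(I*p + I)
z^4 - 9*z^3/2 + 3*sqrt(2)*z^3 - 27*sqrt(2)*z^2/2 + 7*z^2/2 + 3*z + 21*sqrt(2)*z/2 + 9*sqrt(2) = (z - 3)*(z - 2)*(z + 1/2)*(z + 3*sqrt(2))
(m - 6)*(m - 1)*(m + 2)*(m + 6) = m^4 + m^3 - 38*m^2 - 36*m + 72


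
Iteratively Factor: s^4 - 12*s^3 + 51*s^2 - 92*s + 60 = (s - 2)*(s^3 - 10*s^2 + 31*s - 30) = (s - 3)*(s - 2)*(s^2 - 7*s + 10) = (s - 3)*(s - 2)^2*(s - 5)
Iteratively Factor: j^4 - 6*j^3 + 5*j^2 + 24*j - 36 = (j - 3)*(j^3 - 3*j^2 - 4*j + 12) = (j - 3)^2*(j^2 - 4) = (j - 3)^2*(j - 2)*(j + 2)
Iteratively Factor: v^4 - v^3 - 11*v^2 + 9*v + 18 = (v - 3)*(v^3 + 2*v^2 - 5*v - 6) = (v - 3)*(v - 2)*(v^2 + 4*v + 3) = (v - 3)*(v - 2)*(v + 1)*(v + 3)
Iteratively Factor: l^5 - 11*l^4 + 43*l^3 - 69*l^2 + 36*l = (l)*(l^4 - 11*l^3 + 43*l^2 - 69*l + 36) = l*(l - 4)*(l^3 - 7*l^2 + 15*l - 9) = l*(l - 4)*(l - 3)*(l^2 - 4*l + 3) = l*(l - 4)*(l - 3)^2*(l - 1)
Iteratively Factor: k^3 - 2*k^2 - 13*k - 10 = (k - 5)*(k^2 + 3*k + 2) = (k - 5)*(k + 1)*(k + 2)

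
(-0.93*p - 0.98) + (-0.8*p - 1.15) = -1.73*p - 2.13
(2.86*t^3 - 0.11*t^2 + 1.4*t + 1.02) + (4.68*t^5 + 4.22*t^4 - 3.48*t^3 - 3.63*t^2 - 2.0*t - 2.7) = 4.68*t^5 + 4.22*t^4 - 0.62*t^3 - 3.74*t^2 - 0.6*t - 1.68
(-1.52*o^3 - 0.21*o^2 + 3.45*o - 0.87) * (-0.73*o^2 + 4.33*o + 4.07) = 1.1096*o^5 - 6.4283*o^4 - 9.6142*o^3 + 14.7189*o^2 + 10.2744*o - 3.5409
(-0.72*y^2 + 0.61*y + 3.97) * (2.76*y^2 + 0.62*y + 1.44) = -1.9872*y^4 + 1.2372*y^3 + 10.2986*y^2 + 3.3398*y + 5.7168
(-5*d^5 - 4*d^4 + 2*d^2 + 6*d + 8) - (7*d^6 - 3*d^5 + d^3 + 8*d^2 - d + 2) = -7*d^6 - 2*d^5 - 4*d^4 - d^3 - 6*d^2 + 7*d + 6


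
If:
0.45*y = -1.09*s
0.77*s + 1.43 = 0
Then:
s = -1.86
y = 4.50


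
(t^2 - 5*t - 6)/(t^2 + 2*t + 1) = (t - 6)/(t + 1)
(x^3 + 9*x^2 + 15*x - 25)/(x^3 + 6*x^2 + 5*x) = (x^2 + 4*x - 5)/(x*(x + 1))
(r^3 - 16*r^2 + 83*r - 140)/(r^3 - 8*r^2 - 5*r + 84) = (r - 5)/(r + 3)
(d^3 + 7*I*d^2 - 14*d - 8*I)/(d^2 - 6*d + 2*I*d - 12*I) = (d^2 + 5*I*d - 4)/(d - 6)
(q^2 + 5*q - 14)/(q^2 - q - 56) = (q - 2)/(q - 8)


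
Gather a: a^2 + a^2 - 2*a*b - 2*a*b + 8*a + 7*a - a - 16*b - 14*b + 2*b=2*a^2 + a*(14 - 4*b) - 28*b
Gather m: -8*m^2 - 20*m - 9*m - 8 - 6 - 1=-8*m^2 - 29*m - 15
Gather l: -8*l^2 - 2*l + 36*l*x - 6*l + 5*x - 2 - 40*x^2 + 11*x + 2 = -8*l^2 + l*(36*x - 8) - 40*x^2 + 16*x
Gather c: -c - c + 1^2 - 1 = -2*c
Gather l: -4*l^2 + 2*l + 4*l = -4*l^2 + 6*l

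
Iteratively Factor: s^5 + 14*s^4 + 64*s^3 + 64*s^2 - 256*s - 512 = (s + 4)*(s^4 + 10*s^3 + 24*s^2 - 32*s - 128) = (s + 4)^2*(s^3 + 6*s^2 - 32) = (s + 4)^3*(s^2 + 2*s - 8) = (s + 4)^4*(s - 2)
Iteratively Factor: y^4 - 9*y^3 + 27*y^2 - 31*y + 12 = (y - 3)*(y^3 - 6*y^2 + 9*y - 4) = (y - 3)*(y - 1)*(y^2 - 5*y + 4) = (y - 4)*(y - 3)*(y - 1)*(y - 1)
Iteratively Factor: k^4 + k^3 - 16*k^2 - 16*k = (k - 4)*(k^3 + 5*k^2 + 4*k) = k*(k - 4)*(k^2 + 5*k + 4) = k*(k - 4)*(k + 1)*(k + 4)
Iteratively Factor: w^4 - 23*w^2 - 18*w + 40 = (w + 2)*(w^3 - 2*w^2 - 19*w + 20) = (w - 1)*(w + 2)*(w^2 - w - 20) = (w - 5)*(w - 1)*(w + 2)*(w + 4)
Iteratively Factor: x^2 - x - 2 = (x + 1)*(x - 2)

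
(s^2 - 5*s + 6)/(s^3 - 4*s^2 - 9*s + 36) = (s - 2)/(s^2 - s - 12)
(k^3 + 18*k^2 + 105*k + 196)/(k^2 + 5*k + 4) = (k^2 + 14*k + 49)/(k + 1)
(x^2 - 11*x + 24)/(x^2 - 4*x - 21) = (-x^2 + 11*x - 24)/(-x^2 + 4*x + 21)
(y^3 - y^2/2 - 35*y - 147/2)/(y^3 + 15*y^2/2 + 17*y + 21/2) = (y - 7)/(y + 1)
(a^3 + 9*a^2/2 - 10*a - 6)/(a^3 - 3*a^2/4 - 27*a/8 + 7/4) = 4*(2*a^2 + 13*a + 6)/(8*a^2 + 10*a - 7)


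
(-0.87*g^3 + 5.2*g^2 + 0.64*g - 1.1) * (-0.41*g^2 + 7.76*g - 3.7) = 0.3567*g^5 - 8.8832*g^4 + 43.3086*g^3 - 13.8226*g^2 - 10.904*g + 4.07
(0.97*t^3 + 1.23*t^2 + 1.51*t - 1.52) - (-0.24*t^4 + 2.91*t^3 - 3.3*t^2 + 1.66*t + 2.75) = 0.24*t^4 - 1.94*t^3 + 4.53*t^2 - 0.15*t - 4.27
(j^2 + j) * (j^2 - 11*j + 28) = j^4 - 10*j^3 + 17*j^2 + 28*j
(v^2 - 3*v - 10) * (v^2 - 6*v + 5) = v^4 - 9*v^3 + 13*v^2 + 45*v - 50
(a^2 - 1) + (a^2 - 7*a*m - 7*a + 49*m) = 2*a^2 - 7*a*m - 7*a + 49*m - 1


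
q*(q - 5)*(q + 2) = q^3 - 3*q^2 - 10*q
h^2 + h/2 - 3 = (h - 3/2)*(h + 2)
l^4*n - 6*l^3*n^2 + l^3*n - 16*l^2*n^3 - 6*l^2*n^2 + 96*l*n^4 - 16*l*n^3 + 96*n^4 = (l - 6*n)*(l - 4*n)*(l + 4*n)*(l*n + n)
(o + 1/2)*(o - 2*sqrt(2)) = o^2 - 2*sqrt(2)*o + o/2 - sqrt(2)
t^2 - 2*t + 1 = (t - 1)^2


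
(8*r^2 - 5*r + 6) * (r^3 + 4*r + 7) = 8*r^5 - 5*r^4 + 38*r^3 + 36*r^2 - 11*r + 42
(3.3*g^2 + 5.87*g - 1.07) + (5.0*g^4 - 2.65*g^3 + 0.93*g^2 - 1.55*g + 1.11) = 5.0*g^4 - 2.65*g^3 + 4.23*g^2 + 4.32*g + 0.04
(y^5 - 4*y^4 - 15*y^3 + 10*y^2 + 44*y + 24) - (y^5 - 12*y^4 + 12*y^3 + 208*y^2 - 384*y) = 8*y^4 - 27*y^3 - 198*y^2 + 428*y + 24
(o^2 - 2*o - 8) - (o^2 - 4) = -2*o - 4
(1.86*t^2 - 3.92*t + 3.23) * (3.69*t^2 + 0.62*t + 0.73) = 6.8634*t^4 - 13.3116*t^3 + 10.8461*t^2 - 0.859*t + 2.3579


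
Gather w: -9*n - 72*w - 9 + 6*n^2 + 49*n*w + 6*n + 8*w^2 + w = 6*n^2 - 3*n + 8*w^2 + w*(49*n - 71) - 9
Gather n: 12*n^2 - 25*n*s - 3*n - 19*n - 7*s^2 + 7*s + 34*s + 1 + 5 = 12*n^2 + n*(-25*s - 22) - 7*s^2 + 41*s + 6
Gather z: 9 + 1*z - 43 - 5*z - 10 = -4*z - 44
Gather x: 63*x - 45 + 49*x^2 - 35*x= 49*x^2 + 28*x - 45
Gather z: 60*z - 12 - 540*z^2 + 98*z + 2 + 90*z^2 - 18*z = -450*z^2 + 140*z - 10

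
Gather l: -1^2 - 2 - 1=-4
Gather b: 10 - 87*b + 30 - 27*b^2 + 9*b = -27*b^2 - 78*b + 40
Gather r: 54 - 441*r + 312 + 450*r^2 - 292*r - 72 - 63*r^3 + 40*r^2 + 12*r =-63*r^3 + 490*r^2 - 721*r + 294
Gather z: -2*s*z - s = -2*s*z - s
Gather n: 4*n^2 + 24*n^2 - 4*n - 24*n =28*n^2 - 28*n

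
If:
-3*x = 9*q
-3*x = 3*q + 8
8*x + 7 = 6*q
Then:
No Solution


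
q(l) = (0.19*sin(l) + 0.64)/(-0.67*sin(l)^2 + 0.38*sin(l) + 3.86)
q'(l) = (1.34*sin(l)*cos(l) - 0.38*cos(l))*(0.19*sin(l) + 0.64)/(-0.67*sin(l)^2 + 0.38*sin(l) + 3.86)^2 + 0.19*cos(l)/(-0.67*sin(l)^2 + 0.38*sin(l) + 3.86)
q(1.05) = 0.22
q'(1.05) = 0.05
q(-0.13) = 0.16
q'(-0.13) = 0.03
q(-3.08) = 0.16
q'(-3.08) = -0.03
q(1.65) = 0.23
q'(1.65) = -0.01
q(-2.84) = 0.16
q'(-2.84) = -0.02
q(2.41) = 0.20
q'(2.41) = -0.06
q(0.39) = 0.18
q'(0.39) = 0.05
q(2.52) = 0.19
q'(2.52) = -0.06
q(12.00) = 0.16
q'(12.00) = 0.00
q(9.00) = 0.18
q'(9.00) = -0.05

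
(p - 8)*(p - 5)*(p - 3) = p^3 - 16*p^2 + 79*p - 120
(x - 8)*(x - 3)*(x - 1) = x^3 - 12*x^2 + 35*x - 24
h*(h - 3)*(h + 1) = h^3 - 2*h^2 - 3*h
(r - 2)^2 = r^2 - 4*r + 4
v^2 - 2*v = v*(v - 2)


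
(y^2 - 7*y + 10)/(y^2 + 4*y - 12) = (y - 5)/(y + 6)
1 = 1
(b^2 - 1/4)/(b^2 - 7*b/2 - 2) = (b - 1/2)/(b - 4)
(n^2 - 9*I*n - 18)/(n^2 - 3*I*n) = (n - 6*I)/n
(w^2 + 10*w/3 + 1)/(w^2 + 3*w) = (w + 1/3)/w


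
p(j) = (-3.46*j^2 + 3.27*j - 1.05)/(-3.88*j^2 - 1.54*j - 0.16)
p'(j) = (3.27 - 6.92*j)/(-3.88*j^2 - 1.54*j - 0.16) + (7.76*j + 1.54)*(-3.46*j^2 + 3.27*j - 1.05)/(-3.88*j^2 - 1.54*j - 0.16)^2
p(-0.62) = 6.33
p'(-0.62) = 18.85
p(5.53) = 0.70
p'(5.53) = 0.03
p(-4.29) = 1.21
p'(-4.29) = 0.09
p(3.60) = 0.61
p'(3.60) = 0.07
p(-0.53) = 8.66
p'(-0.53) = 35.37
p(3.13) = 0.57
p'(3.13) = 0.08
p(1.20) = 0.28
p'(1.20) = 0.27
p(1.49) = 0.35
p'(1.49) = 0.22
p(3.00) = 0.56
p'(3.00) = 0.09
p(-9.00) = 1.03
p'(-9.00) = 0.02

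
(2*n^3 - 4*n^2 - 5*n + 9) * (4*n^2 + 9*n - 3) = 8*n^5 + 2*n^4 - 62*n^3 + 3*n^2 + 96*n - 27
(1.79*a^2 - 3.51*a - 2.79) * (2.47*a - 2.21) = 4.4213*a^3 - 12.6256*a^2 + 0.865799999999999*a + 6.1659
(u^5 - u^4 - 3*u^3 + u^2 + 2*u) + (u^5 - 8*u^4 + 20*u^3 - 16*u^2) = 2*u^5 - 9*u^4 + 17*u^3 - 15*u^2 + 2*u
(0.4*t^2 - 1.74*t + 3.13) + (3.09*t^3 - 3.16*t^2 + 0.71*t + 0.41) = 3.09*t^3 - 2.76*t^2 - 1.03*t + 3.54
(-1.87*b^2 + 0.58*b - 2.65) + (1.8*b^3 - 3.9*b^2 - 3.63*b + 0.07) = 1.8*b^3 - 5.77*b^2 - 3.05*b - 2.58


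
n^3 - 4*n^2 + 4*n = n*(n - 2)^2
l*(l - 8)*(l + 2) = l^3 - 6*l^2 - 16*l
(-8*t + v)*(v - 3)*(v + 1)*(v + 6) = -8*t*v^3 - 32*t*v^2 + 120*t*v + 144*t + v^4 + 4*v^3 - 15*v^2 - 18*v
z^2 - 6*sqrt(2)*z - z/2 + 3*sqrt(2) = (z - 1/2)*(z - 6*sqrt(2))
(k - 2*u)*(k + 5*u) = k^2 + 3*k*u - 10*u^2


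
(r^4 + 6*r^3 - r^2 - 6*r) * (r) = r^5 + 6*r^4 - r^3 - 6*r^2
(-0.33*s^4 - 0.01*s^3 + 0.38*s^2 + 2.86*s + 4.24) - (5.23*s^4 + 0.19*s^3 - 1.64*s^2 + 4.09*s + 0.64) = -5.56*s^4 - 0.2*s^3 + 2.02*s^2 - 1.23*s + 3.6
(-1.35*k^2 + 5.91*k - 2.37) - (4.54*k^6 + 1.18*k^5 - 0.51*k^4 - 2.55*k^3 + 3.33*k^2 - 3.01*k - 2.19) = -4.54*k^6 - 1.18*k^5 + 0.51*k^4 + 2.55*k^3 - 4.68*k^2 + 8.92*k - 0.18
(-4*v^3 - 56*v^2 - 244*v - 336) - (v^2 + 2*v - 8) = -4*v^3 - 57*v^2 - 246*v - 328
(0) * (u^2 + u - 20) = 0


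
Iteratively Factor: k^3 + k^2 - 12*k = (k)*(k^2 + k - 12) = k*(k - 3)*(k + 4)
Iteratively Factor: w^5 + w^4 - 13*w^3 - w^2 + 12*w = (w - 3)*(w^4 + 4*w^3 - w^2 - 4*w) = (w - 3)*(w + 1)*(w^3 + 3*w^2 - 4*w) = (w - 3)*(w + 1)*(w + 4)*(w^2 - w) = w*(w - 3)*(w + 1)*(w + 4)*(w - 1)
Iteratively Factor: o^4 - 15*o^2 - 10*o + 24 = (o + 3)*(o^3 - 3*o^2 - 6*o + 8) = (o - 1)*(o + 3)*(o^2 - 2*o - 8) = (o - 1)*(o + 2)*(o + 3)*(o - 4)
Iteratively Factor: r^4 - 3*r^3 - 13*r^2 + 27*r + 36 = (r - 3)*(r^3 - 13*r - 12) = (r - 3)*(r + 1)*(r^2 - r - 12) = (r - 3)*(r + 1)*(r + 3)*(r - 4)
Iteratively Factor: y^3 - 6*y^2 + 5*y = (y - 1)*(y^2 - 5*y) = y*(y - 1)*(y - 5)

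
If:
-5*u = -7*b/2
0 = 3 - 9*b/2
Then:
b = 2/3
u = 7/15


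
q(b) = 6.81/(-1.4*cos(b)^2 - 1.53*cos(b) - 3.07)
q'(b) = 6.81*(-2.8*sin(b)*cos(b) - 1.53*sin(b))/(-1.4*cos(b)^2 - 1.53*cos(b) - 3.07)^2 = -(19.068*cos(b) + 10.4193)*sin(b)/(1.4*cos(b)^2 + 1.53*cos(b) + 3.07)^2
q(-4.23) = -2.56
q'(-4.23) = -0.20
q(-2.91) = -2.34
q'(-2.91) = -0.22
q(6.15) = -1.14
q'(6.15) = 0.11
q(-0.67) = -1.33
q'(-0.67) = 0.60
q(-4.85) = -2.06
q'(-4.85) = -1.18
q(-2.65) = -2.42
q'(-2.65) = -0.38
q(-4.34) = -2.52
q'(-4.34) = -0.45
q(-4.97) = -1.92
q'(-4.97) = -1.17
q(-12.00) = -1.27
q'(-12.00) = -0.50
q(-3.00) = -2.33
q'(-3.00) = -0.14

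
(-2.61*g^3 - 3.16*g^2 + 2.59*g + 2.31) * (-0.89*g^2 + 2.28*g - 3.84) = 2.3229*g^5 - 3.1384*g^4 + 0.5125*g^3 + 15.9837*g^2 - 4.6788*g - 8.8704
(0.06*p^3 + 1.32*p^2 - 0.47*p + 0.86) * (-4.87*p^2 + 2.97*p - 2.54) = -0.2922*p^5 - 6.2502*p^4 + 6.0569*p^3 - 8.9369*p^2 + 3.748*p - 2.1844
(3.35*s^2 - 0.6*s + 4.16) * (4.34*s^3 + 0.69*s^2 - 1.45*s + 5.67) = 14.539*s^5 - 0.2925*s^4 + 12.7829*s^3 + 22.7349*s^2 - 9.434*s + 23.5872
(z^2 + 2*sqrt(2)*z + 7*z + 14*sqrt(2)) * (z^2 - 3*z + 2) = z^4 + 2*sqrt(2)*z^3 + 4*z^3 - 19*z^2 + 8*sqrt(2)*z^2 - 38*sqrt(2)*z + 14*z + 28*sqrt(2)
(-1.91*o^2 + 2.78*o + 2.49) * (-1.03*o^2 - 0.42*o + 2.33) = 1.9673*o^4 - 2.0612*o^3 - 8.1826*o^2 + 5.4316*o + 5.8017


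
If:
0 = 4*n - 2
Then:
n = 1/2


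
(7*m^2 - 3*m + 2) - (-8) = 7*m^2 - 3*m + 10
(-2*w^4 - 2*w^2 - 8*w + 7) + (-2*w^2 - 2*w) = -2*w^4 - 4*w^2 - 10*w + 7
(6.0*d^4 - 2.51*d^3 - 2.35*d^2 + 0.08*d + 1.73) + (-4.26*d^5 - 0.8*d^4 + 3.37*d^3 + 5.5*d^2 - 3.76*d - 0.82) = -4.26*d^5 + 5.2*d^4 + 0.86*d^3 + 3.15*d^2 - 3.68*d + 0.91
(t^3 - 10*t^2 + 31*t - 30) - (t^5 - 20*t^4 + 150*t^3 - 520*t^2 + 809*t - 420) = -t^5 + 20*t^4 - 149*t^3 + 510*t^2 - 778*t + 390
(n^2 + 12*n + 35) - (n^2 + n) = 11*n + 35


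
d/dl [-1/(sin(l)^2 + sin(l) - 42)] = (2*sin(l) + 1)*cos(l)/(sin(l)^2 + sin(l) - 42)^2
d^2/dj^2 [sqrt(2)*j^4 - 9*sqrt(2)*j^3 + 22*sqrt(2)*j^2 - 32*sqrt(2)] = sqrt(2)*(12*j^2 - 54*j + 44)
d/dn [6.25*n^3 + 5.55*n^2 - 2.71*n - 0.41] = 18.75*n^2 + 11.1*n - 2.71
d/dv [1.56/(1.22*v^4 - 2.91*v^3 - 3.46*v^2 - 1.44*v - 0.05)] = (-7.6128*v^3 + 13.6188*v^2 + 10.7952*v + 2.2464)/(-1.22*v^4 + 2.91*v^3 + 3.46*v^2 + 1.44*v + 0.05)^2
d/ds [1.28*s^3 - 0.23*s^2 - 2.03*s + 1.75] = 3.84*s^2 - 0.46*s - 2.03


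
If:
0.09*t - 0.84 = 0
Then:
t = 9.33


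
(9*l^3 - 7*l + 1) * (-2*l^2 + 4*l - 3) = -18*l^5 + 36*l^4 - 13*l^3 - 30*l^2 + 25*l - 3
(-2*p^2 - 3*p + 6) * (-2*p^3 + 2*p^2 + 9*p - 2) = 4*p^5 + 2*p^4 - 36*p^3 - 11*p^2 + 60*p - 12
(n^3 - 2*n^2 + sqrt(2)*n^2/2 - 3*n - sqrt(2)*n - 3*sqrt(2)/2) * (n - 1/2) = n^4 - 5*n^3/2 + sqrt(2)*n^3/2 - 2*n^2 - 5*sqrt(2)*n^2/4 - sqrt(2)*n + 3*n/2 + 3*sqrt(2)/4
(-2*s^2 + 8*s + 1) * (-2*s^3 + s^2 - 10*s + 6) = 4*s^5 - 18*s^4 + 26*s^3 - 91*s^2 + 38*s + 6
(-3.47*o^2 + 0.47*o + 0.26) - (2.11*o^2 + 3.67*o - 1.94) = -5.58*o^2 - 3.2*o + 2.2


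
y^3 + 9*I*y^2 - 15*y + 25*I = (y - I)*(y + 5*I)^2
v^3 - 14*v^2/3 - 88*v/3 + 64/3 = (v - 8)*(v - 2/3)*(v + 4)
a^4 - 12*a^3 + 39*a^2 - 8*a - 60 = (a - 6)*(a - 5)*(a - 2)*(a + 1)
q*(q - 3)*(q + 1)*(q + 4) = q^4 + 2*q^3 - 11*q^2 - 12*q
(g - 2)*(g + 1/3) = g^2 - 5*g/3 - 2/3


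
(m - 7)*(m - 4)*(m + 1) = m^3 - 10*m^2 + 17*m + 28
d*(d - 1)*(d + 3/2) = d^3 + d^2/2 - 3*d/2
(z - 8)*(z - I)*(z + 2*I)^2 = z^4 - 8*z^3 + 3*I*z^3 - 24*I*z^2 + 4*I*z - 32*I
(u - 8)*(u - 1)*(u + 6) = u^3 - 3*u^2 - 46*u + 48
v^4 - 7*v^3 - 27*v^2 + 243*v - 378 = (v - 7)*(v - 3)^2*(v + 6)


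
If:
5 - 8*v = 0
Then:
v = 5/8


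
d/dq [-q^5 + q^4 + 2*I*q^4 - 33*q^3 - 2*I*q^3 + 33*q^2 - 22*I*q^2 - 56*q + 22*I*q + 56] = -5*q^4 + q^3*(4 + 8*I) + q^2*(-99 - 6*I) + q*(66 - 44*I) - 56 + 22*I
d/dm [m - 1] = 1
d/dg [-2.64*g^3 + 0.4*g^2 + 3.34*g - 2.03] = -7.92*g^2 + 0.8*g + 3.34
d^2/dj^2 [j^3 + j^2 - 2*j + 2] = 6*j + 2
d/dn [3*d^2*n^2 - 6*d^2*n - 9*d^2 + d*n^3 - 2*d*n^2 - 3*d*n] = d*(6*d*n - 6*d + 3*n^2 - 4*n - 3)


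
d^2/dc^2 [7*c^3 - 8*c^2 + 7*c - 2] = 42*c - 16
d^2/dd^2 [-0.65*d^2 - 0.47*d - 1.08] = -1.30000000000000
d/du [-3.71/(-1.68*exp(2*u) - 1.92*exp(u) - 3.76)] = (-12.4656*exp(u) - 7.1232)*exp(u)/(1.68*exp(2*u) + 1.92*exp(u) + 3.76)^2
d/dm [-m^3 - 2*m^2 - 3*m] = -3*m^2 - 4*m - 3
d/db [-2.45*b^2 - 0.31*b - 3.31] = -4.9*b - 0.31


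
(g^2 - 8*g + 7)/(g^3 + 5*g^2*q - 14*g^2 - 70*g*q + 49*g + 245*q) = (g - 1)/(g^2 + 5*g*q - 7*g - 35*q)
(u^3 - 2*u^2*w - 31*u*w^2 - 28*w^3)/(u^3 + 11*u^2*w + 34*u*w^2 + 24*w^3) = (u - 7*w)/(u + 6*w)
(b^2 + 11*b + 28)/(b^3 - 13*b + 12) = (b + 7)/(b^2 - 4*b + 3)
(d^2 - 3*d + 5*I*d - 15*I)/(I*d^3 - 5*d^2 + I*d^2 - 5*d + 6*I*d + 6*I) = (-I*d^2 + d*(5 + 3*I) - 15)/(d^3 + d^2*(1 + 5*I) + d*(6 + 5*I) + 6)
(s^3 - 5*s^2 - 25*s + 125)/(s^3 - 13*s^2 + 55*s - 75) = (s + 5)/(s - 3)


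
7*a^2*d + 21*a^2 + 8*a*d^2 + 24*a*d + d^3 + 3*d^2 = (a + d)*(7*a + d)*(d + 3)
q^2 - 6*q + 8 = (q - 4)*(q - 2)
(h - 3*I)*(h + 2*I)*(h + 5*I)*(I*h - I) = I*h^4 - 4*h^3 - I*h^3 + 4*h^2 + 11*I*h^2 - 30*h - 11*I*h + 30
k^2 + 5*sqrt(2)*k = k*(k + 5*sqrt(2))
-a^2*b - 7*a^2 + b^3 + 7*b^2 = (-a + b)*(a + b)*(b + 7)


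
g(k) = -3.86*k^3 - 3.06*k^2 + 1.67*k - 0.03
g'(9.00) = -991.39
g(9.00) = -3046.80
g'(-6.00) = -378.49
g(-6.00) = 713.55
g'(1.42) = -30.37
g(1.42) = -14.88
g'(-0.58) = 1.32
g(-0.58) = -1.27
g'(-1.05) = -4.67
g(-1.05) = -0.69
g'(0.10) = 0.94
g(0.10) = 0.10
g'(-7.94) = -679.78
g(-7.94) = 1725.98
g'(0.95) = -14.59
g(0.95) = -4.51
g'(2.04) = -59.01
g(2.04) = -42.13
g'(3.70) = -179.50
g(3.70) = -231.26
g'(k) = -11.58*k^2 - 6.12*k + 1.67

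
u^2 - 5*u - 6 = (u - 6)*(u + 1)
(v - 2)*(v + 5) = v^2 + 3*v - 10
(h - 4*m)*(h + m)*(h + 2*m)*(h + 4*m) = h^4 + 3*h^3*m - 14*h^2*m^2 - 48*h*m^3 - 32*m^4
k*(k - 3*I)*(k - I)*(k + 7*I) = k^4 + 3*I*k^3 + 25*k^2 - 21*I*k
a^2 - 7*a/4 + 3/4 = (a - 1)*(a - 3/4)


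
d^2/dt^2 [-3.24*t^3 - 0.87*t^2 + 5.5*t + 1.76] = -19.44*t - 1.74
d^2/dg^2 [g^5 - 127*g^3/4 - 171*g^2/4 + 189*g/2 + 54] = 20*g^3 - 381*g/2 - 171/2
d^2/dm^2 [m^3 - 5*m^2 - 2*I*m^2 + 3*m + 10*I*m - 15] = 6*m - 10 - 4*I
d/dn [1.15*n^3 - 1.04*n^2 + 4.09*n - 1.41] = 3.45*n^2 - 2.08*n + 4.09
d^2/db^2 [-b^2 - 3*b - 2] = -2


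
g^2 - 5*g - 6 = (g - 6)*(g + 1)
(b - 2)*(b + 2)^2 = b^3 + 2*b^2 - 4*b - 8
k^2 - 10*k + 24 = (k - 6)*(k - 4)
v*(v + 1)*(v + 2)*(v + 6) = v^4 + 9*v^3 + 20*v^2 + 12*v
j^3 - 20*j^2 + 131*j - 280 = (j - 8)*(j - 7)*(j - 5)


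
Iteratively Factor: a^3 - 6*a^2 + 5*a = (a - 5)*(a^2 - a) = (a - 5)*(a - 1)*(a)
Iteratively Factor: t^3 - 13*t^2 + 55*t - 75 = (t - 5)*(t^2 - 8*t + 15) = (t - 5)*(t - 3)*(t - 5)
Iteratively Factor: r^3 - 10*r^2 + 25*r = (r - 5)*(r^2 - 5*r) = r*(r - 5)*(r - 5)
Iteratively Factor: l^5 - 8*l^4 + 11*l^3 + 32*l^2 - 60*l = (l - 5)*(l^4 - 3*l^3 - 4*l^2 + 12*l) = (l - 5)*(l - 3)*(l^3 - 4*l) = (l - 5)*(l - 3)*(l - 2)*(l^2 + 2*l) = (l - 5)*(l - 3)*(l - 2)*(l + 2)*(l)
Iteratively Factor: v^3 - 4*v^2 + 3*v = (v - 3)*(v^2 - v) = v*(v - 3)*(v - 1)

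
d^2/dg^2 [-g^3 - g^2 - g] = -6*g - 2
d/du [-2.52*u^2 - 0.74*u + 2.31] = -5.04*u - 0.74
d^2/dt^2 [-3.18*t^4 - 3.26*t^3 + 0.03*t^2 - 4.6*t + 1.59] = -38.16*t^2 - 19.56*t + 0.06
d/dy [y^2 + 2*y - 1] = 2*y + 2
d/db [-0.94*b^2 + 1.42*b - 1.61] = 1.42 - 1.88*b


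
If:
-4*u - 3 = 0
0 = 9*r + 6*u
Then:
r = 1/2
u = -3/4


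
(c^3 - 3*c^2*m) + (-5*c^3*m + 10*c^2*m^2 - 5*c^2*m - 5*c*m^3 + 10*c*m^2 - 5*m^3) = -5*c^3*m + c^3 + 10*c^2*m^2 - 8*c^2*m - 5*c*m^3 + 10*c*m^2 - 5*m^3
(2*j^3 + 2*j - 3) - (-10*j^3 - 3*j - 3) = 12*j^3 + 5*j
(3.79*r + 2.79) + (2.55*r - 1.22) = 6.34*r + 1.57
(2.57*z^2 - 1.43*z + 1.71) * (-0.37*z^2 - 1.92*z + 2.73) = -0.9509*z^4 - 4.4053*z^3 + 9.129*z^2 - 7.1871*z + 4.6683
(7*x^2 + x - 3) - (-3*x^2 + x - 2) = 10*x^2 - 1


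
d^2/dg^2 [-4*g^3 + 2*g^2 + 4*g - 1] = 4 - 24*g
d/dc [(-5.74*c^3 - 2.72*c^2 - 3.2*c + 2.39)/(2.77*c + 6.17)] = (-31.7996*c^3 - 113.7818*c^2 - 33.5648*c - 26.3643)/(7.6729*c^2 + 34.1818*c + 38.0689)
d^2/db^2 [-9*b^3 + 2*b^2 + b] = 4 - 54*b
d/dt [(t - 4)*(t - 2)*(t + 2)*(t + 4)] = 4*t*(t^2 - 10)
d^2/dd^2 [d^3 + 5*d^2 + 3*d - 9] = 6*d + 10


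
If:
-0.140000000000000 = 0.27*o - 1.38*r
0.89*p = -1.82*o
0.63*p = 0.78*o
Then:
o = 0.00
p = 0.00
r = 0.10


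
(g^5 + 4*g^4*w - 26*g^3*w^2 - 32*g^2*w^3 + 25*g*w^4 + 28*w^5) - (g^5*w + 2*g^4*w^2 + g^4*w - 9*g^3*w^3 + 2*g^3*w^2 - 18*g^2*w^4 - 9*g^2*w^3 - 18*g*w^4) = -g^5*w + g^5 - 2*g^4*w^2 + 3*g^4*w + 9*g^3*w^3 - 28*g^3*w^2 + 18*g^2*w^4 - 23*g^2*w^3 + 43*g*w^4 + 28*w^5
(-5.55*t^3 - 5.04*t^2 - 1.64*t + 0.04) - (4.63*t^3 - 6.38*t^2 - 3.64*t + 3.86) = -10.18*t^3 + 1.34*t^2 + 2.0*t - 3.82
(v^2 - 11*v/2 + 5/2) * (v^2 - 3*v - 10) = v^4 - 17*v^3/2 + 9*v^2 + 95*v/2 - 25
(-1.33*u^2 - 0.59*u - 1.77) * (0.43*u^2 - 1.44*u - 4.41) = -0.5719*u^4 + 1.6615*u^3 + 5.9538*u^2 + 5.1507*u + 7.8057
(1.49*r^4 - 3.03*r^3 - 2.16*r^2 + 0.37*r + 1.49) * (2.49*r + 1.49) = 3.7101*r^5 - 5.3246*r^4 - 9.8931*r^3 - 2.2971*r^2 + 4.2614*r + 2.2201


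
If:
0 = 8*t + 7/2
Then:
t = -7/16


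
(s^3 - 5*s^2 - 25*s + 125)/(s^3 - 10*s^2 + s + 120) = (s^2 - 25)/(s^2 - 5*s - 24)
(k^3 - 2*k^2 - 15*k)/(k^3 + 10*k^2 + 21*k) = (k - 5)/(k + 7)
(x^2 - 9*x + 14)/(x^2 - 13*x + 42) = (x - 2)/(x - 6)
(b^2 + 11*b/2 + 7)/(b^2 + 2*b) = (b + 7/2)/b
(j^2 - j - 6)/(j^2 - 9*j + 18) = (j + 2)/(j - 6)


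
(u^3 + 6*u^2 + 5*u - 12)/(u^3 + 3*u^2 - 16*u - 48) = (u - 1)/(u - 4)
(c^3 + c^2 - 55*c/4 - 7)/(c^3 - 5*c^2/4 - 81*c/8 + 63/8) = 2*(2*c^2 + 9*c + 4)/(4*c^2 + 9*c - 9)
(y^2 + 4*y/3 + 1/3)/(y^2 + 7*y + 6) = (y + 1/3)/(y + 6)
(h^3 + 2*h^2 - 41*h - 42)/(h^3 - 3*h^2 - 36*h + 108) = (h^2 + 8*h + 7)/(h^2 + 3*h - 18)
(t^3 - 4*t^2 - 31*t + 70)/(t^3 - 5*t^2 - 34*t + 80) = (t - 7)/(t - 8)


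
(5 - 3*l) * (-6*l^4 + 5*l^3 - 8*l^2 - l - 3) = 18*l^5 - 45*l^4 + 49*l^3 - 37*l^2 + 4*l - 15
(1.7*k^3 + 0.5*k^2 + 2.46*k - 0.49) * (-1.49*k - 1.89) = -2.533*k^4 - 3.958*k^3 - 4.6104*k^2 - 3.9193*k + 0.9261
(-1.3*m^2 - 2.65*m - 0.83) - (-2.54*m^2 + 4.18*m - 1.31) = 1.24*m^2 - 6.83*m + 0.48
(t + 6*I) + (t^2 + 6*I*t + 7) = t^2 + t + 6*I*t + 7 + 6*I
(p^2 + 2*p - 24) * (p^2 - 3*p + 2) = p^4 - p^3 - 28*p^2 + 76*p - 48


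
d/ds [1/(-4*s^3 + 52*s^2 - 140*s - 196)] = (3*s^2 - 26*s + 35)/(4*(s^3 - 13*s^2 + 35*s + 49)^2)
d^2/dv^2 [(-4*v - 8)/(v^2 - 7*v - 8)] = 8*((v + 2)*(2*v - 7)^2 + (3*v - 5)*(-v^2 + 7*v + 8))/(-v^2 + 7*v + 8)^3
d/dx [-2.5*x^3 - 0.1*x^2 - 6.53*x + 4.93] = -7.5*x^2 - 0.2*x - 6.53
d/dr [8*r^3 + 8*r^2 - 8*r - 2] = 24*r^2 + 16*r - 8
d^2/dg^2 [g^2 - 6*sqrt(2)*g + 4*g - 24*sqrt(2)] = 2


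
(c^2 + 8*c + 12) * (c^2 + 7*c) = c^4 + 15*c^3 + 68*c^2 + 84*c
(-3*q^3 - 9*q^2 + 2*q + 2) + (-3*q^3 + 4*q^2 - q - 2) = -6*q^3 - 5*q^2 + q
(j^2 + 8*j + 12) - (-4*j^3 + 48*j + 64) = 4*j^3 + j^2 - 40*j - 52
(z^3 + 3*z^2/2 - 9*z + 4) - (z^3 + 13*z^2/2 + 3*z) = -5*z^2 - 12*z + 4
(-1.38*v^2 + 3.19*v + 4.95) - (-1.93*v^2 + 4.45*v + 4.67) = 0.55*v^2 - 1.26*v + 0.28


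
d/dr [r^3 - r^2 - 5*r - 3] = 3*r^2 - 2*r - 5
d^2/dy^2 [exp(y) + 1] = exp(y)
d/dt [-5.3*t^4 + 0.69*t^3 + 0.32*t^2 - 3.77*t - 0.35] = -21.2*t^3 + 2.07*t^2 + 0.64*t - 3.77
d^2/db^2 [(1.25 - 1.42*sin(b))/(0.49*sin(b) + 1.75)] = 0.186588921282799*(-1.517775*sin(b)^2 + 5.420625*sin(b) + 3.03555)/(0.28*sin(b) + 1.0)^3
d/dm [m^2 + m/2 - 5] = 2*m + 1/2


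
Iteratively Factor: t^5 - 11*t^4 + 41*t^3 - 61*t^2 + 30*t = (t - 3)*(t^4 - 8*t^3 + 17*t^2 - 10*t) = (t - 3)*(t - 2)*(t^3 - 6*t^2 + 5*t) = (t - 5)*(t - 3)*(t - 2)*(t^2 - t) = t*(t - 5)*(t - 3)*(t - 2)*(t - 1)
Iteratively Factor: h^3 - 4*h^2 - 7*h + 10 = (h + 2)*(h^2 - 6*h + 5) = (h - 5)*(h + 2)*(h - 1)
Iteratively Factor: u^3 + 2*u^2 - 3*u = (u)*(u^2 + 2*u - 3) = u*(u - 1)*(u + 3)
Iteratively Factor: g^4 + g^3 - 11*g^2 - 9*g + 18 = (g + 2)*(g^3 - g^2 - 9*g + 9) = (g - 1)*(g + 2)*(g^2 - 9) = (g - 1)*(g + 2)*(g + 3)*(g - 3)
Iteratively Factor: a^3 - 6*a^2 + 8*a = (a)*(a^2 - 6*a + 8) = a*(a - 2)*(a - 4)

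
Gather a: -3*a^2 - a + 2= -3*a^2 - a + 2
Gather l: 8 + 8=16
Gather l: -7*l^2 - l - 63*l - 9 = -7*l^2 - 64*l - 9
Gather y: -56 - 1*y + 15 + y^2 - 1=y^2 - y - 42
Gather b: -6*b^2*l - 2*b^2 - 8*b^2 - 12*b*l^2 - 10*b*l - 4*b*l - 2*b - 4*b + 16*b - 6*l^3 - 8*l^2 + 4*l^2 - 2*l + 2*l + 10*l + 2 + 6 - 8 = b^2*(-6*l - 10) + b*(-12*l^2 - 14*l + 10) - 6*l^3 - 4*l^2 + 10*l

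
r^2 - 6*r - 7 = (r - 7)*(r + 1)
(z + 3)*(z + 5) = z^2 + 8*z + 15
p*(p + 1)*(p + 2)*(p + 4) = p^4 + 7*p^3 + 14*p^2 + 8*p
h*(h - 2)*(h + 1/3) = h^3 - 5*h^2/3 - 2*h/3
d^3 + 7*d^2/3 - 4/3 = (d - 2/3)*(d + 1)*(d + 2)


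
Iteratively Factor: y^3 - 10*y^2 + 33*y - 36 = (y - 3)*(y^2 - 7*y + 12) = (y - 4)*(y - 3)*(y - 3)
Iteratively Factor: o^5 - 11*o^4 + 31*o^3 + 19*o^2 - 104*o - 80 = (o - 4)*(o^4 - 7*o^3 + 3*o^2 + 31*o + 20) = (o - 4)*(o + 1)*(o^3 - 8*o^2 + 11*o + 20) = (o - 4)*(o + 1)^2*(o^2 - 9*o + 20) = (o - 5)*(o - 4)*(o + 1)^2*(o - 4)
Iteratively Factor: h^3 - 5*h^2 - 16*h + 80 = (h + 4)*(h^2 - 9*h + 20) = (h - 4)*(h + 4)*(h - 5)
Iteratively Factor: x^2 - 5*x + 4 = (x - 1)*(x - 4)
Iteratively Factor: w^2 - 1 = (w - 1)*(w + 1)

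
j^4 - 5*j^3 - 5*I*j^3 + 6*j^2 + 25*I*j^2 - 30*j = j*(j - 5)*(j - 6*I)*(j + I)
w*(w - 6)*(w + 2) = w^3 - 4*w^2 - 12*w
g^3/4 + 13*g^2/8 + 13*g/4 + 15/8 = (g/4 + 1/4)*(g + 5/2)*(g + 3)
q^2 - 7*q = q*(q - 7)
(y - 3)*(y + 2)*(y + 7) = y^3 + 6*y^2 - 13*y - 42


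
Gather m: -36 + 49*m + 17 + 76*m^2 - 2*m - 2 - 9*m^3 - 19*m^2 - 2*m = -9*m^3 + 57*m^2 + 45*m - 21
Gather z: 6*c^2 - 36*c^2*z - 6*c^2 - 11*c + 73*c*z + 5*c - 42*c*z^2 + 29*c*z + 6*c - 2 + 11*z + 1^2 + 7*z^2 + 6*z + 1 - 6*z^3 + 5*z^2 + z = -6*z^3 + z^2*(12 - 42*c) + z*(-36*c^2 + 102*c + 18)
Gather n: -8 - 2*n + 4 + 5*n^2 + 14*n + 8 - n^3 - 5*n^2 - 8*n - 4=-n^3 + 4*n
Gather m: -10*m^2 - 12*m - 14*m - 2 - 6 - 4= -10*m^2 - 26*m - 12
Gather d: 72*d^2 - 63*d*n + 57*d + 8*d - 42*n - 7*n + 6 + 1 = 72*d^2 + d*(65 - 63*n) - 49*n + 7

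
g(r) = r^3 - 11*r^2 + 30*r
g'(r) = 3*r^2 - 22*r + 30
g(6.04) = 0.25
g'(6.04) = 6.56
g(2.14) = 23.62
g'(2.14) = -3.34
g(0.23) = 6.33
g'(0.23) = 25.10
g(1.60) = 23.94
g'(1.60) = 2.48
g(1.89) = 24.16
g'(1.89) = -0.86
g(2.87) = 19.13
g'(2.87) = -8.43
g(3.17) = 16.42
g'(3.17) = -9.59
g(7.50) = 28.12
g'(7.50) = 33.75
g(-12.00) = -3672.00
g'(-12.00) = 726.00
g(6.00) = 0.00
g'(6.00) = 6.00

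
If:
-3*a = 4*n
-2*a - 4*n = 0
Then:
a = 0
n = 0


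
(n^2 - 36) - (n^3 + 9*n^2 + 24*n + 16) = -n^3 - 8*n^2 - 24*n - 52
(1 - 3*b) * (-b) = 3*b^2 - b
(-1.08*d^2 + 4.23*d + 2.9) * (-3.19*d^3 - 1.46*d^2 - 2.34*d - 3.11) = 3.4452*d^5 - 11.9169*d^4 - 12.8996*d^3 - 10.7734*d^2 - 19.9413*d - 9.019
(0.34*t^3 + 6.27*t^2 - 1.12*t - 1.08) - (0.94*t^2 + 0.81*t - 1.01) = 0.34*t^3 + 5.33*t^2 - 1.93*t - 0.0700000000000001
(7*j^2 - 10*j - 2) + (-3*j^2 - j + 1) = 4*j^2 - 11*j - 1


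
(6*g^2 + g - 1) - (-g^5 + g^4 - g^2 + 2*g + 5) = g^5 - g^4 + 7*g^2 - g - 6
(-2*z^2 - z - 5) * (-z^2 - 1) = 2*z^4 + z^3 + 7*z^2 + z + 5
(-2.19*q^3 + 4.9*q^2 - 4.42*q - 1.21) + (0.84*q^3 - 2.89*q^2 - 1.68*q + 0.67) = -1.35*q^3 + 2.01*q^2 - 6.1*q - 0.54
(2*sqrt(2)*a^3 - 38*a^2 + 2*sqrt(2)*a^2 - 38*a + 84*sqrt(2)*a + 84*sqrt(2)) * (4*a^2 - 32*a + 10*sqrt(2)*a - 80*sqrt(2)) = 8*sqrt(2)*a^5 - 112*a^4 - 56*sqrt(2)*a^4 - 108*sqrt(2)*a^3 + 784*a^3 + 308*sqrt(2)*a^2 + 2576*a^2 - 11760*a + 352*sqrt(2)*a - 13440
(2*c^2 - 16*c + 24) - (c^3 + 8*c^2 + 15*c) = -c^3 - 6*c^2 - 31*c + 24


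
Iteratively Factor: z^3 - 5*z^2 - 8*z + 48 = (z - 4)*(z^2 - z - 12) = (z - 4)*(z + 3)*(z - 4)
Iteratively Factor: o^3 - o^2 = (o - 1)*(o^2) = o*(o - 1)*(o)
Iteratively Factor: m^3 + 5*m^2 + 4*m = (m + 1)*(m^2 + 4*m) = (m + 1)*(m + 4)*(m)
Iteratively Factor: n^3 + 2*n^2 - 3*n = (n + 3)*(n^2 - n) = n*(n + 3)*(n - 1)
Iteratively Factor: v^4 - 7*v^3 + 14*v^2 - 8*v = (v - 2)*(v^3 - 5*v^2 + 4*v) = (v - 4)*(v - 2)*(v^2 - v) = (v - 4)*(v - 2)*(v - 1)*(v)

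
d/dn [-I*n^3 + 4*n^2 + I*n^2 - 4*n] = -3*I*n^2 + 2*n*(4 + I) - 4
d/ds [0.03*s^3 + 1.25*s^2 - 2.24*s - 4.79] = 0.09*s^2 + 2.5*s - 2.24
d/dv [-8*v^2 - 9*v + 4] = -16*v - 9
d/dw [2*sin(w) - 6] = 2*cos(w)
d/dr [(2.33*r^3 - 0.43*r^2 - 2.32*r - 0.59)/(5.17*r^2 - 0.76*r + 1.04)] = (12.0461*r^4 - 3.5416*r^3 + 19.5908*r^2 + 5.2062*r - 2.8612)/(26.7289*r^4 - 7.8584*r^3 + 11.3312*r^2 - 1.5808*r + 1.0816)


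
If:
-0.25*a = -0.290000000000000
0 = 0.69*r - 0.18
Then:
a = 1.16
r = 0.26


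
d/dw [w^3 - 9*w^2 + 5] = 3*w*(w - 6)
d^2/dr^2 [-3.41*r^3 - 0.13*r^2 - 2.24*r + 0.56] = -20.46*r - 0.26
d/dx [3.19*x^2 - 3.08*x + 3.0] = 6.38*x - 3.08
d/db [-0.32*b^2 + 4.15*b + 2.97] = 4.15 - 0.64*b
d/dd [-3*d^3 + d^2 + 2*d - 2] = -9*d^2 + 2*d + 2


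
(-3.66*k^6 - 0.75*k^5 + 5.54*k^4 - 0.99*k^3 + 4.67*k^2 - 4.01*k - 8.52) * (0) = 0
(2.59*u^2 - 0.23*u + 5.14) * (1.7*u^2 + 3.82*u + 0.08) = 4.403*u^4 + 9.5028*u^3 + 8.0666*u^2 + 19.6164*u + 0.4112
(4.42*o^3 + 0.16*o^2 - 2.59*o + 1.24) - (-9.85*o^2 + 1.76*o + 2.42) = 4.42*o^3 + 10.01*o^2 - 4.35*o - 1.18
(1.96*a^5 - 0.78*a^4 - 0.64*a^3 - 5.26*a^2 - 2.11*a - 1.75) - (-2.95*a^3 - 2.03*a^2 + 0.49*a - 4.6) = 1.96*a^5 - 0.78*a^4 + 2.31*a^3 - 3.23*a^2 - 2.6*a + 2.85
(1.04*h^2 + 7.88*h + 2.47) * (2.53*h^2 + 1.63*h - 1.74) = 2.6312*h^4 + 21.6316*h^3 + 17.2839*h^2 - 9.6851*h - 4.2978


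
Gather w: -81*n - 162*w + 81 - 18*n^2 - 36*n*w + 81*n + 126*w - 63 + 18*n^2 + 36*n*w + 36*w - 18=0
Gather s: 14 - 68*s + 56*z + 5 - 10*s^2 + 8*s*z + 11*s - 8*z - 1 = -10*s^2 + s*(8*z - 57) + 48*z + 18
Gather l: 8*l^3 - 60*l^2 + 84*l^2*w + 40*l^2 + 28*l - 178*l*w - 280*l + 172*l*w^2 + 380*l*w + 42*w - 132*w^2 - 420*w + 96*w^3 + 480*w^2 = 8*l^3 + l^2*(84*w - 20) + l*(172*w^2 + 202*w - 252) + 96*w^3 + 348*w^2 - 378*w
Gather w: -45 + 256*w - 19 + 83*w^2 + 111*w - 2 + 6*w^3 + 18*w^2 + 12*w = 6*w^3 + 101*w^2 + 379*w - 66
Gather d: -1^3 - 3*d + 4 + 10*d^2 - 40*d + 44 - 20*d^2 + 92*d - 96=-10*d^2 + 49*d - 49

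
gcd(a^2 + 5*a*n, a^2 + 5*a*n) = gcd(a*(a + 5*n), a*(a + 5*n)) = a^2 + 5*a*n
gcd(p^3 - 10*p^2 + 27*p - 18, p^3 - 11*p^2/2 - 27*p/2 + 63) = p^2 - 9*p + 18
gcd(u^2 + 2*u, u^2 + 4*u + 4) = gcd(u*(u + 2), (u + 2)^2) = u + 2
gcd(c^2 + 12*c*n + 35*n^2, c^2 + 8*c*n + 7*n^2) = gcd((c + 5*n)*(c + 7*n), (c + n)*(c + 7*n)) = c + 7*n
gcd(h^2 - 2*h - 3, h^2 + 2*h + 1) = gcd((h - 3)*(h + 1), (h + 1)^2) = h + 1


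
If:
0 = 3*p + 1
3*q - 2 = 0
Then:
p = -1/3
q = 2/3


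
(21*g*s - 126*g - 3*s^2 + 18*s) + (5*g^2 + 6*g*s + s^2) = 5*g^2 + 27*g*s - 126*g - 2*s^2 + 18*s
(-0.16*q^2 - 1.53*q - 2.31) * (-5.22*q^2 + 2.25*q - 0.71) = 0.8352*q^4 + 7.6266*q^3 + 8.7293*q^2 - 4.1112*q + 1.6401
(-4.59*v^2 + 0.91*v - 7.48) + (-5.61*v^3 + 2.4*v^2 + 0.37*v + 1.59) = -5.61*v^3 - 2.19*v^2 + 1.28*v - 5.89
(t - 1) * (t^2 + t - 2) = t^3 - 3*t + 2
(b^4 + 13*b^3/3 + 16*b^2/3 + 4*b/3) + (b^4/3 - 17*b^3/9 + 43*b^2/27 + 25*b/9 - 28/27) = 4*b^4/3 + 22*b^3/9 + 187*b^2/27 + 37*b/9 - 28/27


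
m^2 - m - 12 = (m - 4)*(m + 3)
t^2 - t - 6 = (t - 3)*(t + 2)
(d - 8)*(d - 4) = d^2 - 12*d + 32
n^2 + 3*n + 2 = (n + 1)*(n + 2)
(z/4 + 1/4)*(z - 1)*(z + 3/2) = z^3/4 + 3*z^2/8 - z/4 - 3/8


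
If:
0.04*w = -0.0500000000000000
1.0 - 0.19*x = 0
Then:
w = -1.25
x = 5.26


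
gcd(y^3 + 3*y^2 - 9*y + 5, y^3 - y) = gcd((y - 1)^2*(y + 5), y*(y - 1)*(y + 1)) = y - 1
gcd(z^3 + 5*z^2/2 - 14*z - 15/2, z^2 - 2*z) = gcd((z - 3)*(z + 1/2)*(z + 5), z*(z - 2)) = 1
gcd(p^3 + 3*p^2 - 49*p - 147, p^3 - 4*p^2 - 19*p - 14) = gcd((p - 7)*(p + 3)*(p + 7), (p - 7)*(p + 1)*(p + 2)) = p - 7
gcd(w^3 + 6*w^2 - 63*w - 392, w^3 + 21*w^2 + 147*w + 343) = w^2 + 14*w + 49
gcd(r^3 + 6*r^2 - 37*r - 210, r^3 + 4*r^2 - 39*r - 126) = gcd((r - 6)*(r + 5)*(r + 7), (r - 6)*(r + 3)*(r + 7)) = r^2 + r - 42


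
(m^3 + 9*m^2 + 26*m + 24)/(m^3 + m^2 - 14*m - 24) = (m + 4)/(m - 4)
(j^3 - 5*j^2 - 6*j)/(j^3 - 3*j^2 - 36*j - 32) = j*(j - 6)/(j^2 - 4*j - 32)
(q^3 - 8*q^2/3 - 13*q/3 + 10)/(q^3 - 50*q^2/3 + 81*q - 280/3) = (q^2 - q - 6)/(q^2 - 15*q + 56)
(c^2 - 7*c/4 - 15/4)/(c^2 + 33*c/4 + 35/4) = (c - 3)/(c + 7)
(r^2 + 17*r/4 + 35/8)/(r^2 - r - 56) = (r^2 + 17*r/4 + 35/8)/(r^2 - r - 56)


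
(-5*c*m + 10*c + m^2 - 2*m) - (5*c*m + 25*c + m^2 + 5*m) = -10*c*m - 15*c - 7*m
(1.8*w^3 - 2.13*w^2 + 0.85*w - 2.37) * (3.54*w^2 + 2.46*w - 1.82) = 6.372*w^5 - 3.1122*w^4 - 5.5068*w^3 - 2.4222*w^2 - 7.3772*w + 4.3134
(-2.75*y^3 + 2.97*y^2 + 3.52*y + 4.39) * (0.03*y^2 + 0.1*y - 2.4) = -0.0825*y^5 - 0.1859*y^4 + 7.0026*y^3 - 6.6443*y^2 - 8.009*y - 10.536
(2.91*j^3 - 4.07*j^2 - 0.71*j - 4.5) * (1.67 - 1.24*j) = -3.6084*j^4 + 9.9065*j^3 - 5.9165*j^2 + 4.3943*j - 7.515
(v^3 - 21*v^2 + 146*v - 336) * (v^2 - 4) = v^5 - 21*v^4 + 142*v^3 - 252*v^2 - 584*v + 1344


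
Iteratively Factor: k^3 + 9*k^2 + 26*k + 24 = (k + 2)*(k^2 + 7*k + 12) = (k + 2)*(k + 3)*(k + 4)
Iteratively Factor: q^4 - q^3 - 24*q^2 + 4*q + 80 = (q + 4)*(q^3 - 5*q^2 - 4*q + 20) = (q - 2)*(q + 4)*(q^2 - 3*q - 10) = (q - 5)*(q - 2)*(q + 4)*(q + 2)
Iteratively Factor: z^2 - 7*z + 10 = (z - 5)*(z - 2)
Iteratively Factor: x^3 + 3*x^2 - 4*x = (x + 4)*(x^2 - x) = x*(x + 4)*(x - 1)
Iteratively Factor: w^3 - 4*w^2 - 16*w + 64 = (w - 4)*(w^2 - 16) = (w - 4)*(w + 4)*(w - 4)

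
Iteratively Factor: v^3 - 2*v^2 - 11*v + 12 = (v - 1)*(v^2 - v - 12) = (v - 1)*(v + 3)*(v - 4)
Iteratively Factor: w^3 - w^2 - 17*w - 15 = (w - 5)*(w^2 + 4*w + 3) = (w - 5)*(w + 3)*(w + 1)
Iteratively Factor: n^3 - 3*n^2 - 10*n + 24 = (n + 3)*(n^2 - 6*n + 8) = (n - 2)*(n + 3)*(n - 4)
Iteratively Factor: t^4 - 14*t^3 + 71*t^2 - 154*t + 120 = (t - 3)*(t^3 - 11*t^2 + 38*t - 40) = (t - 3)*(t - 2)*(t^2 - 9*t + 20) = (t - 4)*(t - 3)*(t - 2)*(t - 5)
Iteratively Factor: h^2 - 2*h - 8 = (h - 4)*(h + 2)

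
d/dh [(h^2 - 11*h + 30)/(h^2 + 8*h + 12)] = (19*h^2 - 36*h - 372)/(h^4 + 16*h^3 + 88*h^2 + 192*h + 144)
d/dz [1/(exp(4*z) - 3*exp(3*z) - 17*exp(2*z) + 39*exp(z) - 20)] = (-4*exp(3*z) + 9*exp(2*z) + 34*exp(z) - 39)*exp(z)/(-exp(4*z) + 3*exp(3*z) + 17*exp(2*z) - 39*exp(z) + 20)^2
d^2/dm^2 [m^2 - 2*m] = 2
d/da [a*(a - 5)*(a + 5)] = 3*a^2 - 25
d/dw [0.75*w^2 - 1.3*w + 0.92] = 1.5*w - 1.3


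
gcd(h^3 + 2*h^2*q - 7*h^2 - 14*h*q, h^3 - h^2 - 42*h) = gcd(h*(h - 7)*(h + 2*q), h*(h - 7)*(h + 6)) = h^2 - 7*h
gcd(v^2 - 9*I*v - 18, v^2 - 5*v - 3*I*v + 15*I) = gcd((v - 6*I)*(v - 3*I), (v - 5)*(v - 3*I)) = v - 3*I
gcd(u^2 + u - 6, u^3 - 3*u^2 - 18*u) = u + 3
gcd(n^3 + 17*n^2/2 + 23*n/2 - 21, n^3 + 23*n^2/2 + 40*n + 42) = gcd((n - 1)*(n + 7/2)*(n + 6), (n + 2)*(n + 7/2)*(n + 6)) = n^2 + 19*n/2 + 21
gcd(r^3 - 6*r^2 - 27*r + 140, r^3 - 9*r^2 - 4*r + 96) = r - 4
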